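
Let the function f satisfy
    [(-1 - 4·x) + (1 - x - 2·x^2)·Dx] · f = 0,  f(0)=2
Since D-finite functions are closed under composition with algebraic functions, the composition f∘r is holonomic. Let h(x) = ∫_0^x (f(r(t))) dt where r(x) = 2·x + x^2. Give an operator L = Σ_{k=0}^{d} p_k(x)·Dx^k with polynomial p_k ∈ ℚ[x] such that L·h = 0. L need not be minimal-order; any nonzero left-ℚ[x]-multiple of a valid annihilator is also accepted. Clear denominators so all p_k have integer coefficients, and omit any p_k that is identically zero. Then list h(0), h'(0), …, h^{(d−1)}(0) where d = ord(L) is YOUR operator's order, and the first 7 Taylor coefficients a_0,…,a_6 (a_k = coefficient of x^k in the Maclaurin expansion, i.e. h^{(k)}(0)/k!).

f: a_k = 2, 2, 6, 10, 22, 42, 86, …
h₀=f(r): pull back L_f along r ⇒ L₀.
Integrate: L := L₀·Dx.
L = (2 + 16·x + 8·x^2)·Dx + (-1 + 3·x + 6·x^2 + 2·x^3)·Dx^2  (order 2).
h: a_k = 0, 2, 2, 26/3, 26, 478/5, 1054/3, …
ICs: h(0) = 0, h′(0) = 2.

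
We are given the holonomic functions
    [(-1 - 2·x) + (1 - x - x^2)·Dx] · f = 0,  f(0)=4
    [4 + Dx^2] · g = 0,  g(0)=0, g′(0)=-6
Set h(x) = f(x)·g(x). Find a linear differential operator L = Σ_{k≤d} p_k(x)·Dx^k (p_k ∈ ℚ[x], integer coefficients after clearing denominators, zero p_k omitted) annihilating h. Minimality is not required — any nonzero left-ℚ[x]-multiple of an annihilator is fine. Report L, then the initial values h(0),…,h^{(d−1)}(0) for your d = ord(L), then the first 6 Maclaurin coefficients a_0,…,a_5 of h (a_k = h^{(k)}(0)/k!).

L = (-2 + 4·x + 4·x^2) + (2 + 4·x)·Dx + (-1 + x + x^2)·Dx^2  (order 2).
h: a_k = 0, -24, -24, -32, -56, -456/5, …
ICs: h(0) = 0, h′(0) = -24.

f: a_k = 4, 4, 8, 12, 20, 32, …
g: a_k = 0, -6, 0, 4, 0, -4/5, …
h₀=f·g: eliminate ⇒ L₀, order ≤ 1·2.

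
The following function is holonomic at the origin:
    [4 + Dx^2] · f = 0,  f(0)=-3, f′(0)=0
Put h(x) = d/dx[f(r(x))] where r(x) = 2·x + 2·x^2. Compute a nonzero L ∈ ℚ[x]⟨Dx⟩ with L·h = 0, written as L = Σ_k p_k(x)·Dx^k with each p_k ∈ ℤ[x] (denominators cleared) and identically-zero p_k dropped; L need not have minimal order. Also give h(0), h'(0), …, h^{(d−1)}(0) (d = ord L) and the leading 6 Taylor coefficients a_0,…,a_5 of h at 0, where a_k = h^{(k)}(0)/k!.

L = (28 + 128·x + 384·x^2 + 512·x^3 + 256·x^4) + (-6 - 12·x)·Dx + (1 + 4·x + 4·x^2)·Dx^2  (order 2).
h: a_k = 0, 48, 144, -32, -640, -5248/5, …
ICs: h(0) = 0, h′(0) = 48.

f: a_k = -3, 0, 6, 0, -2, 0, …
f∘r: x↦r, Dx↦Dx/r' in L_f ⇒ L₀.
Derive L from L₀ (diff closure).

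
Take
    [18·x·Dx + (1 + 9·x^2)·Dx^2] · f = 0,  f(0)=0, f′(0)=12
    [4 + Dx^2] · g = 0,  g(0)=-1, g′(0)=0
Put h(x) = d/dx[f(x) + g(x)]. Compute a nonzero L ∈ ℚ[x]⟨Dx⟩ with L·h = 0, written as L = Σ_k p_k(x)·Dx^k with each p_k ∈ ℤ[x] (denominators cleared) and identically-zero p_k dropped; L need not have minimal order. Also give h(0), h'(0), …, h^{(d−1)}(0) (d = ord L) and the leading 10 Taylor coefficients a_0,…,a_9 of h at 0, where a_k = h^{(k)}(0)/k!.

L = (-3744·x + 37584·x^3 + 11664·x^5) + (-28 + 864·x^2 + 10692·x^4 + 5832·x^6)·Dx + (-936·x + 9396·x^3 + 2916·x^5)·Dx^2 + (-7 + 216·x^2 + 2673·x^4 + 1458·x^6)·Dx^3  (order 3).
h: a_k = 12, 4, -108, -8/3, 972, 8/15, -8748, -16/315, 78732, 8/2835, …
ICs: h(0) = 12, h′(0) = 4, h′′(0) = -216.

f: a_k = 0, 12, 0, -36, 0, 972/5, 0, -8748/7, 0, 8748, …
g: a_k = -1, 0, 2, 0, -2/3, 0, 4/45, 0, -2/315, 0, …
Sum ⇒ L₀ = lclm(L_f,L_g) in ℚ(x)⟨Dx⟩.
h₀' ⇒ L via d/dx closure of L₀.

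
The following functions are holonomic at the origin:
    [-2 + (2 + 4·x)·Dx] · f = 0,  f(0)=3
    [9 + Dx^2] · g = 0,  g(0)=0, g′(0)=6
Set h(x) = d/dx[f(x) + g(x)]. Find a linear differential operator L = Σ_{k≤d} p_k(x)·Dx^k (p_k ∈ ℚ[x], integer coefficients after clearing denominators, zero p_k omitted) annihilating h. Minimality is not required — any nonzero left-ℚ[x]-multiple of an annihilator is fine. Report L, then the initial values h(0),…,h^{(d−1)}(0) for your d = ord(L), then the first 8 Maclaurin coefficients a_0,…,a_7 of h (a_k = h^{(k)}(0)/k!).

L = (-18 - 27·x - 27·x^2) + (-9 - 45·x - 81·x^2 - 54·x^3)·Dx + (-2 - 3·x - 3·x^2)·Dx^2 + (-1 - 5·x - 9·x^2 - 6·x^3)·Dx^3  (order 3).
h: a_k = 9, -3, -45/2, -15/2, 267/8, -189/8, 2979/80, -1287/16, …
ICs: h(0) = 9, h′(0) = -3, h′′(0) = -45.

f: a_k = 3, 3, -3/2, 3/2, -15/8, 21/8, -63/16, 99/16, …
g: a_k = 0, 6, 0, -9, 0, 81/20, 0, -243/280, …
Sum ⇒ L₀ = lclm(L_f,L_g) in ℚ(x)⟨Dx⟩.
Differentiate: ansatz ord ≤ ord L₀ ⇒ L.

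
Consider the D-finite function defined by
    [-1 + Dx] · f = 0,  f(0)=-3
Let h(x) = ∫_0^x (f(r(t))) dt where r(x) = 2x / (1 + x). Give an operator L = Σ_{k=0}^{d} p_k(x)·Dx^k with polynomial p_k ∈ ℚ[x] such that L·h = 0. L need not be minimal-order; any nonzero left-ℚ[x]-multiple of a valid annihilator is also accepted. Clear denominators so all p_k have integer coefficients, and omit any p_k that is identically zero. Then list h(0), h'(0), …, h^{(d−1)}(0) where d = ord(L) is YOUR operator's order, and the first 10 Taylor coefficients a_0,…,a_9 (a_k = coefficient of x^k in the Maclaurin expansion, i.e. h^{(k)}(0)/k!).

f: a_k = -3, -3, -3/2, -1/2, -1/8, -1/40, -1/240, -1/1680, -1/13440, -1/120960, …
L₀ from L_f via x↦r, Dx↦r'^{-1}Dx.
Integrate: L := L₀·Dx.
L = -2·Dx + (1 + 2·x + x^2)·Dx^2  (order 2).
h: a_k = 0, -3, -3, 0, 1/2, -2/5, 1/5, -4/105, -5/84, 32/315, …
ICs: h(0) = 0, h′(0) = -3.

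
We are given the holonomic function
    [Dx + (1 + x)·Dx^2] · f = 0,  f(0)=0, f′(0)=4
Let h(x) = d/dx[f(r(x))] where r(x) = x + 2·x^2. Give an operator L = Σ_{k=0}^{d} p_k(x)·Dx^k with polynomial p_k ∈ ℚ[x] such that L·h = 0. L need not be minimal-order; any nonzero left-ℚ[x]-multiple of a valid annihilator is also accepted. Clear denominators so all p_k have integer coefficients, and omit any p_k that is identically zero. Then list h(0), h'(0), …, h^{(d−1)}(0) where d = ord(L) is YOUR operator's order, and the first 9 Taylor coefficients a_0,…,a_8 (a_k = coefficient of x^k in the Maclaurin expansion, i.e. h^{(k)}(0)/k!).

f: a_k = 0, 4, -2, 4/3, -1, 4/5, -2/3, 4/7, -1/2, …
h₀=f(r): pull back L_f along r ⇒ L₀.
Derive L from L₀ (diff closure).
L = (-3 + 4·x + 8·x^2) + (1 + 5·x + 6·x^2 + 8·x^3)·Dx  (order 1).
h: a_k = 4, 12, -20, -4, 44, -36, -52, 124, -20, …
ICs: h(0) = 4.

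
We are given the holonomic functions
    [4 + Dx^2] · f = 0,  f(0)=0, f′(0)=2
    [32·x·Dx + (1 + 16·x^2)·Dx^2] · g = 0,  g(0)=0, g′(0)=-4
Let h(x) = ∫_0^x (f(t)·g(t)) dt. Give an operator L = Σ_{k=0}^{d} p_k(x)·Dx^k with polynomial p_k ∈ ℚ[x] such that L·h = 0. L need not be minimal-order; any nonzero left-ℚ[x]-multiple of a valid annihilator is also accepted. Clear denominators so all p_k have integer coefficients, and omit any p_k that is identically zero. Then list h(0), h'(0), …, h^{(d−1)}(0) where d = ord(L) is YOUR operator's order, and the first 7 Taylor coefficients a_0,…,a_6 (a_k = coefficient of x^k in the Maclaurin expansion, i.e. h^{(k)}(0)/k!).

L = (1360 + 60416·x^2 + 106496·x^4 + 262144·x^6 + 1048576·x^8)·Dx + (2304·x + 45056·x^3 + 196608·x^5 + 1048576·x^7)·Dx^2 + (360 + 15872·x^2 + 36864·x^4 + 131072·x^6 + 524288·x^8)·Dx^3 + (576·x + 11264·x^3 + 49152·x^5 + 262144·x^7)·Dx^4 + (5 + 192·x^2 + 2560·x^4 + 16384·x^6 + 65536·x^8)·Dx^5  (order 5).
h: a_k = 0, 0, 0, -8/3, 0, 48/5, 0, …
ICs: h(0) = 0, h′(0) = 0, h′′(0) = 0, h′′′(0) = -16, h′′′′(0) = 0.

f: a_k = 0, 2, 0, -4/3, 0, 4/15, 0, …
g: a_k = 0, -4, 0, 64/3, 0, -1024/5, 0, …
f·g: L₀ = L_f ⊗_s L_g, ord ≤ 2·2.
h=∫₀ˣh₀: take L = L₀·Dx.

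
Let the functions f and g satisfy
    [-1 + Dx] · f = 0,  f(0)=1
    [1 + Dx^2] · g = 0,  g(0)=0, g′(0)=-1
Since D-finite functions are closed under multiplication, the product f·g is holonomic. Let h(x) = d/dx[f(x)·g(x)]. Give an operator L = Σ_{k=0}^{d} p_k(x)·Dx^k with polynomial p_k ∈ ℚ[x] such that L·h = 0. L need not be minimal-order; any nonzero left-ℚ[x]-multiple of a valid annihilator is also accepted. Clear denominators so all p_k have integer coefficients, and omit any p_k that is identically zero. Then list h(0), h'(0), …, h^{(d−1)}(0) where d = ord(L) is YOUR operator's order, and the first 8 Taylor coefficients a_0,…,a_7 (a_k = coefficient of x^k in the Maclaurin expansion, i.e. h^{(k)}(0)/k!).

f: a_k = 1, 1, 1/2, 1/6, 1/24, 1/120, 1/720, 1/5040, …
g: a_k = 0, -1, 0, 1/6, 0, -1/120, 0, 1/5040, …
h₀=f·g: eliminate ⇒ L₀, order ≤ 1·2.
h=h₀': d/dx-closure on L₀ ⇒ L.
L = 2 - 2·Dx + Dx^2  (order 2).
h: a_k = -1, -2, -1, 0, 1/6, 1/15, 1/90, 0, …
ICs: h(0) = -1, h′(0) = -2.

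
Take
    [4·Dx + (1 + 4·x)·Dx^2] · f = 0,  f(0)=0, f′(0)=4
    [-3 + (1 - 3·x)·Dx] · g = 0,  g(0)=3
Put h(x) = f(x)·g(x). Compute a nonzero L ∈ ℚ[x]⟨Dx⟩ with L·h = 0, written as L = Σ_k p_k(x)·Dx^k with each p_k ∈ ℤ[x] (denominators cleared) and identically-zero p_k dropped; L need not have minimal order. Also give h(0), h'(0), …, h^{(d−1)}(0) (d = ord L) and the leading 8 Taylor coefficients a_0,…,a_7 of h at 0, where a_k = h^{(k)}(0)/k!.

L = 12 + (2 + 36·x)·Dx + (-1 - x + 12·x^2)·Dx^2  (order 2).
h: a_k = 0, 12, 12, 100, 108, 4692/5, 3836/5, 326316/35, …
ICs: h(0) = 0, h′(0) = 12.

f: a_k = 0, 4, -8, 64/3, -64, 1024/5, -2048/3, 16384/7, …
g: a_k = 3, 9, 27, 81, 243, 729, 2187, 6561, …
L₀ := L_f ⊗_s L_g (sym. prod.), ord ≤ 2.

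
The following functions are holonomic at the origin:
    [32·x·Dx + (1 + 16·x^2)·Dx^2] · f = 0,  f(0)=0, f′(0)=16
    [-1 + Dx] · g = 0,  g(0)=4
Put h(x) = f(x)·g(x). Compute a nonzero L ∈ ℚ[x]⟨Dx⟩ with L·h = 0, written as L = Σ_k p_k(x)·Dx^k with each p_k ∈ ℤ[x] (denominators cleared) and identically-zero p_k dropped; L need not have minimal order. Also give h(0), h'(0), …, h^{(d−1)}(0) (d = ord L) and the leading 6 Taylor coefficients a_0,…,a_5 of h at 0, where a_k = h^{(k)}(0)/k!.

f: a_k = 0, 16, 0, -256/3, 0, 4096/5, …
g: a_k = 4, 4, 2, 2/3, 1/6, 1/30, …
L₀ := L_f ⊗_s L_g (sym. prod.), ord ≤ 2.
L = (1 - 32·x + 16·x^2) + (-2 + 32·x - 32·x^2)·Dx + (1 + 16·x^2)·Dx^2  (order 2).
h: a_k = 0, 64, 64, -928/3, -992/3, 15544/5, …
ICs: h(0) = 0, h′(0) = 64.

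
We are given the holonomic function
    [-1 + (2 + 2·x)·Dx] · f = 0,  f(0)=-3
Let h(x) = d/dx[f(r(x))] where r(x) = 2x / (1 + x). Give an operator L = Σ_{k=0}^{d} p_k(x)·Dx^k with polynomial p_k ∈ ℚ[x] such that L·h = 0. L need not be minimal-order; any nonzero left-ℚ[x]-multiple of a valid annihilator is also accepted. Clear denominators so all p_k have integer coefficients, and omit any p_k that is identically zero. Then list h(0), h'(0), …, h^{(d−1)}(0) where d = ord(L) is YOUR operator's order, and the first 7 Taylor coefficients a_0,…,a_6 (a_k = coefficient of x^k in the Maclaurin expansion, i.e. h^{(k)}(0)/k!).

L = (-3 - 6·x) + (-1 - 4·x - 3·x^2)·Dx  (order 1).
h: a_k = -3, 9, -45/2, 111/2, -1125/8, 2943/8, -15813/16, …
ICs: h(0) = -3.

f: a_k = -3, -3/2, 3/8, -3/16, 15/128, -21/256, 63/1024, …
h₀=f(r): pull back L_f along r ⇒ L₀.
h=h₀': d/dx-closure on L₀ ⇒ L.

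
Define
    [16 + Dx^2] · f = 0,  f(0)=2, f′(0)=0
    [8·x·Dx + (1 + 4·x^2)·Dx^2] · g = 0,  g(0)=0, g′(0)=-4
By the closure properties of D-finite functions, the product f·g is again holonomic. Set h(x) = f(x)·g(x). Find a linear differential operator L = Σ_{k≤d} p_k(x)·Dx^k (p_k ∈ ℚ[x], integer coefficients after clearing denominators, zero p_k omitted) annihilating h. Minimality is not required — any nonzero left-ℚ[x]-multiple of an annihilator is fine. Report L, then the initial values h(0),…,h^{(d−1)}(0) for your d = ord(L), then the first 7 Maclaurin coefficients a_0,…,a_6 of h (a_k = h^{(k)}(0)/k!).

f: a_k = 2, 0, -16, 0, 64/3, 0, -512/45, …
g: a_k = 0, -4, 0, 16/3, 0, -64/5, 0, …
L₀ := L_f ⊗_s L_g (sym. prod.), ord ≤ 4.
L = (2560 + 29696·x^2 + 118784·x^4 + 262144·x^6 + 262144·x^8) + (1536·x + 14336·x^3 + 49152·x^5 + 65536·x^7)·Dx + (240 + 3008·x^2 + 13824·x^4 + 32768·x^6 + 32768·x^8)·Dx^2 + (96·x + 896·x^3 + 3072·x^5 + 4096·x^7)·Dx^3 + (5 + 72·x^2 + 400·x^4 + 1024·x^6 + 1024·x^8)·Dx^4  (order 4).
h: a_k = 0, -8, 0, 224/3, 0, -2944/15, 0, …
ICs: h(0) = 0, h′(0) = -8, h′′(0) = 0, h′′′(0) = 448.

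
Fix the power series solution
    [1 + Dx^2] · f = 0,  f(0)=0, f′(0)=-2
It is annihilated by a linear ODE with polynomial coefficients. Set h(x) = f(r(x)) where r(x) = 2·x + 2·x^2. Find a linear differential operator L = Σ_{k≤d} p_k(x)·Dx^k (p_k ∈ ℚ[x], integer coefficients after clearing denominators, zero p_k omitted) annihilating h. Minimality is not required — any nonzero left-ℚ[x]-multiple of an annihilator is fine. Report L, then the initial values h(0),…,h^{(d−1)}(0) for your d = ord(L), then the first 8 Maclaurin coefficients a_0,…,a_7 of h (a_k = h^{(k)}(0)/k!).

L = (4 + 24·x + 48·x^2 + 32·x^3) - 2·Dx + (1 + 2·x)·Dx^2  (order 2).
h: a_k = 0, -4, -4, 8/3, 8, 112/15, 0, -1664/315, …
ICs: h(0) = 0, h′(0) = -4.

f: a_k = 0, -2, 0, 1/3, 0, -1/60, 0, 1/2520, …
L₀ from L_f via x↦r, Dx↦r'^{-1}Dx.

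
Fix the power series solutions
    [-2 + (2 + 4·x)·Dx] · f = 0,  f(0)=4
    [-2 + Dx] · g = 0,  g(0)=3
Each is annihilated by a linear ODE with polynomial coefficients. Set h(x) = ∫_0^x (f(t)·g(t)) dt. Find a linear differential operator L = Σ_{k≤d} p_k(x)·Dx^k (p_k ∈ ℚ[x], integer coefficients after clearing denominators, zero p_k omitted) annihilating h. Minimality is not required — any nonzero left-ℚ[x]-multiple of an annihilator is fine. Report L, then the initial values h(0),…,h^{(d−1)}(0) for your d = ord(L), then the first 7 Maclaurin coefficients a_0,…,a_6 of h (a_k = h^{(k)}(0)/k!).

f: a_k = 4, 4, -2, 2, -5/2, 7/2, -21/4, …
g: a_k = 3, 6, 6, 4, 2, 4/5, 4/15, …
h₀=f·g: eliminate ⇒ L₀, order ≤ 1·1.
h=∫₀ˣh₀: take L = L₀·Dx.
L = (-3 - 4·x)·Dx + (1 + 2·x)·Dx^2  (order 2).
h: a_k = 0, 12, 18, 14, 17/2, 33/10, 107/60, …
ICs: h(0) = 0, h′(0) = 12.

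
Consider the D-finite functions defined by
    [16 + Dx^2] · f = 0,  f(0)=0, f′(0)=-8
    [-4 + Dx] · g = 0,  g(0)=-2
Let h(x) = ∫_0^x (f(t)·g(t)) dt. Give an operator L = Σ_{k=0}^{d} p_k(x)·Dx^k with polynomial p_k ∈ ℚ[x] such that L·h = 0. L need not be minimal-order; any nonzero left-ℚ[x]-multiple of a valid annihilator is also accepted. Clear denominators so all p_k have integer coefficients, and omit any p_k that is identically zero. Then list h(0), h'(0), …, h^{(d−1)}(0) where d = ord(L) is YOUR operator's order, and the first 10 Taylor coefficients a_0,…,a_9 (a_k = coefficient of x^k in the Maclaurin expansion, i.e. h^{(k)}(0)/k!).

L = 32·Dx - 8·Dx^2 + Dx^3  (order 3).
h: a_k = 0, 0, 8, 64/3, 64/3, 0, -1024/45, -8192/315, -4096/315, 0, …
ICs: h(0) = 0, h′(0) = 0, h′′(0) = 16.

f: a_k = 0, -8, 0, 64/3, 0, -256/15, 0, 2048/315, 0, -4096/2835, …
g: a_k = -2, -8, -16, -64/3, -64/3, -256/15, -512/45, -2048/315, -1024/315, -4096/2835, …
h₀=f·g: eliminate ⇒ L₀, order ≤ 2·1.
h=∫₀ˣh₀: take L = L₀·Dx.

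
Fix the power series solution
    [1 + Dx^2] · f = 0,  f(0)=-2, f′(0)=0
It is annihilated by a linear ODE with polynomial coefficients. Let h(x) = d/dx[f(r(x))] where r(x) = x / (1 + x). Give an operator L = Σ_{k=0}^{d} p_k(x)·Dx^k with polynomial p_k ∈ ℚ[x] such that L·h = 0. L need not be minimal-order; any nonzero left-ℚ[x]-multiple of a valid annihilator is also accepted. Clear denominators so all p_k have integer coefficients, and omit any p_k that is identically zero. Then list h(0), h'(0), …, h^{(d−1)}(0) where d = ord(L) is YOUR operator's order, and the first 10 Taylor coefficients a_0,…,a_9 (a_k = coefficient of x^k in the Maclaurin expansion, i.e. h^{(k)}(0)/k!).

L = (7 + 12·x + 6·x^2) + (6 + 18·x + 18·x^2 + 6·x^3)·Dx + (1 + 4·x + 6·x^2 + 4·x^3 + x^4)·Dx^2  (order 2).
h: a_k = 0, 2, -6, 35/3, -55/3, 1501/60, -609/20, 16699/504, -8791/280, 4260601/181440, …
ICs: h(0) = 0, h′(0) = 2.

f: a_k = -2, 0, 1, 0, -1/12, 0, 1/360, 0, -1/20160, 0, …
h₀=f(r): pull back L_f along r ⇒ L₀.
Derive L from L₀ (diff closure).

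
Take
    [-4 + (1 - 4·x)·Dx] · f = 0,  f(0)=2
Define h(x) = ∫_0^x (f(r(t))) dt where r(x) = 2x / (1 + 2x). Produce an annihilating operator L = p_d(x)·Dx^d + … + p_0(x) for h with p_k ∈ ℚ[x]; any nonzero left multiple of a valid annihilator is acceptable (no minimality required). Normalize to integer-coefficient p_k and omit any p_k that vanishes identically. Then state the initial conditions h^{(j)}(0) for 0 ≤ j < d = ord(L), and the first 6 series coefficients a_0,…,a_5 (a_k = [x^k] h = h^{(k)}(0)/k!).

f: a_k = 2, 8, 32, 128, 512, 2048, …
f∘r: x↦r, Dx↦Dx/r' in L_f ⇒ L₀.
h=∫h₀ ⇒ L = L₀·Dx.
L = 8·Dx + (-1 + 4·x + 12·x^2)·Dx^2  (order 2).
h: a_k = 0, 2, 8, 32, 144, 3456/5, …
ICs: h(0) = 0, h′(0) = 2.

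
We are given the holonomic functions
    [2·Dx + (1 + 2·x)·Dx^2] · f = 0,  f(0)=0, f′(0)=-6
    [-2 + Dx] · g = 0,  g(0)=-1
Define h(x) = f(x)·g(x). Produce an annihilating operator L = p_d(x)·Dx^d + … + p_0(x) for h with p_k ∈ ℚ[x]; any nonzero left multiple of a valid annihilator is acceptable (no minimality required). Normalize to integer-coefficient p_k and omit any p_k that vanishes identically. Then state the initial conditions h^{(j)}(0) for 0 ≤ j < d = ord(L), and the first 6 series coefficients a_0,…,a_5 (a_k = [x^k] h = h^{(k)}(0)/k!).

f: a_k = 0, -6, 6, -8, 12, -96/5, …
g: a_k = -1, -2, -2, -4/3, -2/3, -4/15, …
L₀ := L_f ⊗_s L_g (sym. prod.), ord ≤ 2.
L = 8·x + (-2 - 8·x)·Dx + (1 + 2·x)·Dx^2  (order 2).
h: a_k = 0, 6, 6, 8, 0, 36/5, …
ICs: h(0) = 0, h′(0) = 6.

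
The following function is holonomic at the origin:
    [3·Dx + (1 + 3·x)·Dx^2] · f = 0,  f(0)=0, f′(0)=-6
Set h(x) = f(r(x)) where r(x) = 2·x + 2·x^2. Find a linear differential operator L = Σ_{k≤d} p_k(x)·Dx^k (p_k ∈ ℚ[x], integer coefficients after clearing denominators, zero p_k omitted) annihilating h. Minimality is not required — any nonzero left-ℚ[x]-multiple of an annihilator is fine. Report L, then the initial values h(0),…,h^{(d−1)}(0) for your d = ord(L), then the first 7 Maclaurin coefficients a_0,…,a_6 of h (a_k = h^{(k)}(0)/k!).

f: a_k = 0, -6, 9, -18, 81/2, -486/5, 243, …
Substitute x→r, Dx→(1/r')Dx; clear ⇒ L₀.
L = (4 + 12·x + 12·x^2)·Dx + (1 + 8·x + 18·x^2 + 12·x^3)·Dx^2  (order 2).
h: a_k = 0, -12, 24, -72, 252, -4752/5, 3744, …
ICs: h(0) = 0, h′(0) = -12.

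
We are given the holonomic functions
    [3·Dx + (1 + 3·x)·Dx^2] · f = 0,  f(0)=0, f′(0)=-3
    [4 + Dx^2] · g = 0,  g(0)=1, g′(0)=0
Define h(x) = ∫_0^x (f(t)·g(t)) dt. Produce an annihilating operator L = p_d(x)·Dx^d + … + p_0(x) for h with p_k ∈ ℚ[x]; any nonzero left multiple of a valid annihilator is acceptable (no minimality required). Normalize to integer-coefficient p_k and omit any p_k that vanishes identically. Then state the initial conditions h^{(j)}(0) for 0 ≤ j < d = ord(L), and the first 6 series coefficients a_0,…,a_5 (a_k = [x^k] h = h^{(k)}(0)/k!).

L = (-1112 - 1248·x + 7344·x^2 + 27648·x^3 + 20736·x^4)·Dx + (-48 + 2160·x + 10368·x^2 + 10368·x^3)·Dx^2 + (-250 + 240·x + 4968·x^2 + 13824·x^3 + 10368·x^4)·Dx^3 + (-12 + 540·x + 2592·x^2 + 2592·x^3)·Dx^4 + (7 + 138·x + 783·x^2 + 1728·x^3 + 1296·x^4)·Dx^5  (order 5).
h: a_k = 0, 0, -3/2, 3/2, -3/4, 9/4, …
ICs: h(0) = 0, h′(0) = 0, h′′(0) = -3, h′′′(0) = 9, h′′′′(0) = -18.

f: a_k = 0, -3, 9/2, -9, 81/4, -243/5, …
g: a_k = 1, 0, -2, 0, 2/3, 0, …
Product ⇒ symmetric product L₀, ord ≤ 4.
Integrate: L := L₀·Dx.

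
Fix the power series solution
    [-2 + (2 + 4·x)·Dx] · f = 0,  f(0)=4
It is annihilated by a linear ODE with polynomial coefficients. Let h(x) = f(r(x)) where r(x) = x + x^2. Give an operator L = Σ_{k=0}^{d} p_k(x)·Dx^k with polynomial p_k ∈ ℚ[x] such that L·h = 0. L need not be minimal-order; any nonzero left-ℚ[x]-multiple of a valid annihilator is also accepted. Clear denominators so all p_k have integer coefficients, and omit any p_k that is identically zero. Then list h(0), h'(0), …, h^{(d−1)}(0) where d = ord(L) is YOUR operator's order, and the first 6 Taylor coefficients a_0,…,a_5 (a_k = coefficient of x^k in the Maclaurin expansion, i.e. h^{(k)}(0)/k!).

L = (-1 - 2·x) + (1 + 2·x + 2·x^2)·Dx  (order 1).
h: a_k = 4, 4, 2, -2, 3/2, -1/2, …
ICs: h(0) = 4.

f: a_k = 4, 4, -2, 2, -5/2, 7/2, …
h₀=f(r): pull back L_f along r ⇒ L₀.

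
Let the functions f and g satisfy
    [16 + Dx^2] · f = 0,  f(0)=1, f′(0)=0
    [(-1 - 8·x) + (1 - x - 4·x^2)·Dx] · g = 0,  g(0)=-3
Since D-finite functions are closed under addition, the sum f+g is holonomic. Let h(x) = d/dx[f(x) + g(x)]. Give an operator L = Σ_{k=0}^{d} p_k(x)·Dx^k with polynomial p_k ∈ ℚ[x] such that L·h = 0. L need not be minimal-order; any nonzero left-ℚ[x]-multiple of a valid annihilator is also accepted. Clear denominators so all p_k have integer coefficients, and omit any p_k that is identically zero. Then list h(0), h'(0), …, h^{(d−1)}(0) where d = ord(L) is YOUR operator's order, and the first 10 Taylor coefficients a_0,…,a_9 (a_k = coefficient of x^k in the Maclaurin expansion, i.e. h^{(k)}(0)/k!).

f: a_k = 1, 0, -8, 0, 32/3, 0, -256/45, 0, 512/315, 0, …
g: a_k = -3, -3, -15, -27, -87, -195, -543, -1323, -3495, -8787, …
Sum ⇒ L₀ = lclm(L_f,L_g) in ℚ(x)⟨Dx⟩.
h₀' ⇒ L via d/dx closure of L₀.
L = (6848 + 35072·x + 150784·x^2 + 87040·x^3 + 204800·x^4 + 147456·x^5 + 196608·x^6) + (-560 - 4048·x + 5184·x^2 + 13952·x^3 + 2560·x^4 + 18432·x^5 + 57344·x^6 + 65536·x^7)·Dx + (428 + 2192·x + 9424·x^2 + 5440·x^3 + 12800·x^4 + 9216·x^5 + 12288·x^6)·Dx^2 + (-35 - 253·x + 324·x^2 + 872·x^3 + 160·x^4 + 1152·x^5 + 3584·x^6 + 4096·x^7)·Dx^3  (order 3).
h: a_k = -3, -46, -81, -916/3, -975, -49382/15, -9261, -8803304/315, -79083, -645452642/2835, …
ICs: h(0) = -3, h′(0) = -46, h′′(0) = -162.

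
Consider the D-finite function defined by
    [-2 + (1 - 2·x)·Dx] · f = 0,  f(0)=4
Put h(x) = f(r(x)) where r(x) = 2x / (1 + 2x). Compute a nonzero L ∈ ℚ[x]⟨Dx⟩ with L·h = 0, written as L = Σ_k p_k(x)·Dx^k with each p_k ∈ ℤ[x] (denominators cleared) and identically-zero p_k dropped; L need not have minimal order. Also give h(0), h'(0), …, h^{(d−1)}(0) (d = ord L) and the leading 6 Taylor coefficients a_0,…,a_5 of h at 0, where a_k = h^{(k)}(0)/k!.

L = 4 + (-1 + 4·x^2)·Dx  (order 1).
h: a_k = 4, 16, 32, 64, 128, 256, …
ICs: h(0) = 4.

f: a_k = 4, 8, 16, 32, 64, 128, …
Change of var in L_f (x↦r) gives L₀.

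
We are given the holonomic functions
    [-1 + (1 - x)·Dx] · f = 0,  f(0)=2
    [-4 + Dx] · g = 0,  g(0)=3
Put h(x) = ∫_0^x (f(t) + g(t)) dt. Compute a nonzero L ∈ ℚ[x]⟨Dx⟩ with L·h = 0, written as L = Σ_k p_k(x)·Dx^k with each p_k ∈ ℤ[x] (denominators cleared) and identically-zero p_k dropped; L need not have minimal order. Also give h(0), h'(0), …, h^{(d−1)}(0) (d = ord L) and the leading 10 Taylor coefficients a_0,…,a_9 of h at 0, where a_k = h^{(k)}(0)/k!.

L = (8 - 16·x)·Dx + (-14 + 32·x - 16·x^2)·Dx^2 + (3 - 7·x + 4·x^2)·Dx^3  (order 3).
h: a_k = 0, 5, 7, 26/3, 17/2, 34/5, 23/5, 286/105, 617/420, 722/945, …
ICs: h(0) = 0, h′(0) = 5, h′′(0) = 14.

f: a_k = 2, 2, 2, 2, 2, 2, 2, 2, 2, 2, …
g: a_k = 3, 12, 24, 32, 32, 128/5, 256/15, 1024/105, 512/105, 2048/945, …
h₀=f+g: left-lcm gives L₀, ord ≤ 2.
∫: right-multiply L₀ by Dx.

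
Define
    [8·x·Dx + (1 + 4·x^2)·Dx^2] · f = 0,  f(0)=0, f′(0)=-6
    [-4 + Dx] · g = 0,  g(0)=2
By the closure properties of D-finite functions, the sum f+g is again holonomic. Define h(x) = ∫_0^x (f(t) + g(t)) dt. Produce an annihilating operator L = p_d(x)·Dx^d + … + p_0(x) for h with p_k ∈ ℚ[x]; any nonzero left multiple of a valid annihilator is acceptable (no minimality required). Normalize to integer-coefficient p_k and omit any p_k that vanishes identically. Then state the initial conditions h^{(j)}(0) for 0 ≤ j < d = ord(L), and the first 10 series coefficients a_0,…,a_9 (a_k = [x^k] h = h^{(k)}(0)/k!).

L = (8 - 32·x - 96·x^2 - 128·x^3)·Dx^2 + (-6 - 8·x^2 - 64·x^4)·Dx^3 + (1 + 2·x + 8·x^2 + 8·x^3 + 16·x^4)·Dx^4  (order 4).
h: a_k = 0, 2, 1, 16/3, 22/3, 64/15, -16/45, 512/315, 2416/315, 1024/2835, …
ICs: h(0) = 0, h′(0) = 2, h′′(0) = 2, h′′′(0) = 32.

f: a_k = 0, -6, 0, 8, 0, -96/5, 0, 384/7, 0, -512/3, …
g: a_k = 2, 8, 16, 64/3, 64/3, 256/15, 512/45, 2048/315, 1024/315, 4096/2835, …
L₀ := lclm(L_f,L_g); ord L₀ ≤ 2+1.
Integrate: L := L₀·Dx.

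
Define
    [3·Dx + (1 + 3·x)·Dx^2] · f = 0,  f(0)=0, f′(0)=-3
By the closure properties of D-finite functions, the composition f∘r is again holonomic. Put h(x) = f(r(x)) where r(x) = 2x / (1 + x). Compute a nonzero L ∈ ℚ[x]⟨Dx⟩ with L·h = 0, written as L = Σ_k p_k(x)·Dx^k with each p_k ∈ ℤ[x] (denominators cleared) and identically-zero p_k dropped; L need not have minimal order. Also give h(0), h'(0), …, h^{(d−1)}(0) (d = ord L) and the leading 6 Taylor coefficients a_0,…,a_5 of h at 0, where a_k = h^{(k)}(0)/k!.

f: a_k = 0, -3, 9/2, -9, 81/4, -243/5, …
L₀ from L_f via x↦r, Dx↦r'^{-1}Dx.
L = (8 + 14·x)·Dx + (1 + 8·x + 7·x^2)·Dx^2  (order 2).
h: a_k = 0, -6, 24, -114, 600, -16806/5, …
ICs: h(0) = 0, h′(0) = -6.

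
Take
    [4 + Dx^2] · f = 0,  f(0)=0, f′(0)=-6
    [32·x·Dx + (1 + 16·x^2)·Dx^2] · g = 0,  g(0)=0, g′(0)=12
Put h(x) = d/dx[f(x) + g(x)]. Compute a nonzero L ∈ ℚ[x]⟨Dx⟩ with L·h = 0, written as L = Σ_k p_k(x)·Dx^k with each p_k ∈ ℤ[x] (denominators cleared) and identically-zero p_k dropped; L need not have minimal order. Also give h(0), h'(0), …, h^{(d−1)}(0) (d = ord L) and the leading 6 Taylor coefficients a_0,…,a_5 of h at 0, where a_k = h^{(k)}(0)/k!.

L = (-6016·x + 102400·x^3 + 32768·x^5) + (-28 + 1216·x^2 + 27648·x^4 + 16384·x^6)·Dx + (-1504·x + 25600·x^3 + 8192·x^5)·Dx^2 + (-7 + 304·x^2 + 6912·x^4 + 4096·x^6)·Dx^3  (order 3).
h: a_k = 6, 0, -180, 0, 3068, 0, …
ICs: h(0) = 6, h′(0) = 0, h′′(0) = -360.

f: a_k = 0, -6, 0, 4, 0, -4/5, …
g: a_k = 0, 12, 0, -64, 0, 3072/5, …
h₀=f+g: left-lcm gives L₀, ord ≤ 4.
h=h₀': d/dx-closure on L₀ ⇒ L.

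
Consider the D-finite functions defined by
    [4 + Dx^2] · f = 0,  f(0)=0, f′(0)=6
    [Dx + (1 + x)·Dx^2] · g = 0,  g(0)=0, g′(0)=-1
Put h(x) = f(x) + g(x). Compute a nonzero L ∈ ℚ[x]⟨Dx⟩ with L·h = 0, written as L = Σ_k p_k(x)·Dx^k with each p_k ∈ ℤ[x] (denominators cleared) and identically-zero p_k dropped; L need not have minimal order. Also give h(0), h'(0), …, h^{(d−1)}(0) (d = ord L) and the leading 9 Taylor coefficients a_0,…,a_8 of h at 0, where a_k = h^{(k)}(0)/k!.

L = (20 + 16·x + 8·x^2)·Dx + (12 + 28·x + 24·x^2 + 8·x^3)·Dx^2 + (5 + 4·x + 2·x^2)·Dx^3 + (3 + 7·x + 6·x^2 + 2·x^3)·Dx^4  (order 4).
h: a_k = 0, 5, 1/2, -13/3, 1/4, 3/5, 1/6, -23/105, 1/8, …
ICs: h(0) = 0, h′(0) = 5, h′′(0) = 1, h′′′(0) = -26.

f: a_k = 0, 6, 0, -4, 0, 4/5, 0, -8/105, 0, …
g: a_k = 0, -1, 1/2, -1/3, 1/4, -1/5, 1/6, -1/7, 1/8, …
Sum ⇒ L₀ = lclm(L_f,L_g) in ℚ(x)⟨Dx⟩.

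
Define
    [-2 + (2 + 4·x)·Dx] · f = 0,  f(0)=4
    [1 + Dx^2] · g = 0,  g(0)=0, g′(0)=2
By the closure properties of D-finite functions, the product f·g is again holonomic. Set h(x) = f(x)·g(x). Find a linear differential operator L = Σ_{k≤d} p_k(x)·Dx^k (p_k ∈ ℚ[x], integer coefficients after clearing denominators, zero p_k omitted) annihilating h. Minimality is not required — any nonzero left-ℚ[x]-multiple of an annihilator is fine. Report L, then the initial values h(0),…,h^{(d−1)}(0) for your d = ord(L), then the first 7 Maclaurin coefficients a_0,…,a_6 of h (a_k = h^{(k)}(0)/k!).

f: a_k = 4, 4, -2, 2, -5/2, 7/2, -21/4, …
g: a_k = 0, 2, 0, -1/3, 0, 1/60, 0, …
Sym-product of L_f,L_g gives L₀ (≤ ord 2).
L = (4 + 4·x + 4·x^2) + (-2 - 4·x)·Dx + (1 + 4·x + 4·x^2)·Dx^2  (order 2).
h: a_k = 0, 8, 8, -16/3, 8/3, -64/15, 32/5, …
ICs: h(0) = 0, h′(0) = 8.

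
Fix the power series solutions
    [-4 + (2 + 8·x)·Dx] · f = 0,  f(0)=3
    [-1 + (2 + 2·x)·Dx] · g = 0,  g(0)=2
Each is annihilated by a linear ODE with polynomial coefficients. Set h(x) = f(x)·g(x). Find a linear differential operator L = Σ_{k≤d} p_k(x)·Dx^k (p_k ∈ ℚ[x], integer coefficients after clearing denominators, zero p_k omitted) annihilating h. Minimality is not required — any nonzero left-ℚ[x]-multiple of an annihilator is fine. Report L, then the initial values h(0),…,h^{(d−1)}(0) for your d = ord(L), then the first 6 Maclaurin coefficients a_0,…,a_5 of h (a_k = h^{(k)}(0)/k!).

L = (-5 - 8·x) + (2 + 10·x + 8·x^2)·Dx  (order 1).
h: a_k = 6, 15, -27/4, 135/8, -2943/64, 17145/128, …
ICs: h(0) = 6.

f: a_k = 3, 6, -6, 12, -30, 84, …
g: a_k = 2, 1, -1/4, 1/8, -5/64, 7/128, …
Sym-product of L_f,L_g gives L₀ (≤ ord 1).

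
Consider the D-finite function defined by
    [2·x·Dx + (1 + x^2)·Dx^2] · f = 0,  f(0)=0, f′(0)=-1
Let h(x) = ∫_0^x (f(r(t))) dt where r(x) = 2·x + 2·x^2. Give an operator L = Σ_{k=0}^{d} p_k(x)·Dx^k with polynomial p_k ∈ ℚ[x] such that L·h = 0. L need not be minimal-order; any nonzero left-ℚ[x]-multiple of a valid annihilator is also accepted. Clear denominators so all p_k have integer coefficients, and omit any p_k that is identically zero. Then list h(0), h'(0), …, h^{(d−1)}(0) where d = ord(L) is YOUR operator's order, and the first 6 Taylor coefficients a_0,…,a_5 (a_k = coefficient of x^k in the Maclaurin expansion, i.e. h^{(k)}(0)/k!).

L = (-2 + 8·x + 32·x^2 + 48·x^3 + 24·x^4)·Dx^2 + (1 + 2·x + 4·x^2 + 16·x^3 + 20·x^4 + 8·x^5)·Dx^3  (order 3).
h: a_k = 0, 0, -1, -2/3, 2/3, 8/5, …
ICs: h(0) = 0, h′(0) = 0, h′′(0) = -2.

f: a_k = 0, -1, 0, 1/3, 0, -1/5, …
Change of var in L_f (x↦r) gives L₀.
Integrate: L := L₀·Dx.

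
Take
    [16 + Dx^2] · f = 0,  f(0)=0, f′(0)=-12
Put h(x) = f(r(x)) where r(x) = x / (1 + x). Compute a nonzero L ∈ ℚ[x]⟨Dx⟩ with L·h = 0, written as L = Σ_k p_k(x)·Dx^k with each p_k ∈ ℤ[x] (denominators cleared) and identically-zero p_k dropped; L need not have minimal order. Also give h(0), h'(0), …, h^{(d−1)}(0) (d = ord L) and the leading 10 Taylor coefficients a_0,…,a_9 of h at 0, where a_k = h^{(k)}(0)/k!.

f: a_k = 0, -12, 0, 32, 0, -128/5, 0, 1024/105, 0, -2048/945, …
L₀ from L_f via x↦r, Dx↦r'^{-1}Dx.
L = 16 + (2 + 6·x + 6·x^2 + 2·x^3)·Dx + (1 + 4·x + 6·x^2 + 4·x^3 + x^4)·Dx^2  (order 2).
h: a_k = 0, -12, 12, 20, -84, 772/5, -180, 9844/105, 2516/15, -120412/189, …
ICs: h(0) = 0, h′(0) = -12.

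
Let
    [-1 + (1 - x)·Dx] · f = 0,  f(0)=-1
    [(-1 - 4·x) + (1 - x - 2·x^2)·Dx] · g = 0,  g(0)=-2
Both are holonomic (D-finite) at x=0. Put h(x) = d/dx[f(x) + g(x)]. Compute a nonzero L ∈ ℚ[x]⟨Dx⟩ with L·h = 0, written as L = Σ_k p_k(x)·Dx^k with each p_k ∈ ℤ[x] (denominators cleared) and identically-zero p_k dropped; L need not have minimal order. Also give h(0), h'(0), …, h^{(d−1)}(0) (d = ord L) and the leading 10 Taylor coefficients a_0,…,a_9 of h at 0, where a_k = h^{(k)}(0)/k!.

L = (-6 - 48·x - 96·x^3 + 24·x^4) + (6 + 18·x - 12·x^2 + 24·x^3 - 90·x^4 + 24·x^5)·Dx + (-1 + 2·x - 5·x^2 + 12·x^3 + 2·x^4 - 14·x^5 + 4·x^6)·Dx^2  (order 2).
h: a_k = -3, -14, -33, -92, -215, -522, -1197, -2744, -6147, -13670, …
ICs: h(0) = -3, h′(0) = -14.

f: a_k = -1, -1, -1, -1, -1, -1, -1, -1, -1, -1, …
g: a_k = -2, -2, -6, -10, -22, -42, -86, -170, -342, -682, …
f+g: L₀ = lclm(L_f,L_g), ord ≤ 1+1.
Differentiate: ansatz ord ≤ ord L₀ ⇒ L.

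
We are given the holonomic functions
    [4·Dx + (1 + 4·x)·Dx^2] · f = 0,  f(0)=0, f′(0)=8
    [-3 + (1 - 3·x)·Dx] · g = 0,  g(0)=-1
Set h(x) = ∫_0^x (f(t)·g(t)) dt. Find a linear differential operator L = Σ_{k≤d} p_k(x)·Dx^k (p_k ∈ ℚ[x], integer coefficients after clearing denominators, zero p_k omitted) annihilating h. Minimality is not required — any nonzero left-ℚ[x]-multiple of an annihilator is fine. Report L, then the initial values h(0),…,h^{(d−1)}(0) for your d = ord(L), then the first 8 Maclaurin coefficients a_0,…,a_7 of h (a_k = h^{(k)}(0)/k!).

f: a_k = 0, 8, -16, 128/3, -128, 2048/5, -4096/3, 32768/7, …
g: a_k = -1, -3, -9, -27, -81, -243, -729, -2187, …
L₀ := L_f ⊗_s L_g (sym. prod.), ord ≤ 2.
∫: right-multiply L₀ by Dx.
L = 12·Dx + (2 + 36·x)·Dx^2 + (-1 - x + 12·x^2)·Dx^3  (order 3).
h: a_k = 0, 0, -4, -8/3, -50/3, -72/5, -1564/15, -1096/15, …
ICs: h(0) = 0, h′(0) = 0, h′′(0) = -8.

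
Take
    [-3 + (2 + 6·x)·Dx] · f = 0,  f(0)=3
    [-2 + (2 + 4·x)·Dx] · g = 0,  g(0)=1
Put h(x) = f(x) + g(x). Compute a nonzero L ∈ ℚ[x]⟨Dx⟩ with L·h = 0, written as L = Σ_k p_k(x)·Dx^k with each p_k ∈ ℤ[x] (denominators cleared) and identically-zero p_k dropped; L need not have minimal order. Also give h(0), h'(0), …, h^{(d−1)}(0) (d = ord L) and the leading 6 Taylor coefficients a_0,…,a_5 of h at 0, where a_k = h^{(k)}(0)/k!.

f: a_k = 3, 9/2, -27/8, 81/16, -1215/128, 5103/256, …
g: a_k = 1, 1, -1/2, 1/2, -5/8, 7/8, …
h₀=f+g: left-lcm gives L₀, ord ≤ 2.
L = -3 + (5 + 12·x)·Dx + (2 + 10·x + 12·x^2)·Dx^2  (order 2).
h: a_k = 4, 11/2, -31/8, 89/16, -1295/128, 5327/256, …
ICs: h(0) = 4, h′(0) = 11/2.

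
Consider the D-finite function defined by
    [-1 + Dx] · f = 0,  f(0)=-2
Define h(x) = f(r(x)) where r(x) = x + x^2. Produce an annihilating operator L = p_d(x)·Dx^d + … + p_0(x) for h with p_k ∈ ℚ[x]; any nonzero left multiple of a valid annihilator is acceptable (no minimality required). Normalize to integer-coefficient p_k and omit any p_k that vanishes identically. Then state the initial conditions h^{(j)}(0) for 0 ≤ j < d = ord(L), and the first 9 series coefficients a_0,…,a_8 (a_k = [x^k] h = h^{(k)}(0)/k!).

L = (-1 - 2·x) + Dx  (order 1).
h: a_k = -2, -2, -3, -7/3, -25/12, -27/20, -331/360, -1303/2520, -1979/6720, …
ICs: h(0) = -2.

f: a_k = -2, -2, -1, -1/3, -1/12, -1/60, -1/360, -1/2520, -1/20160, …
Change of var in L_f (x↦r) gives L₀.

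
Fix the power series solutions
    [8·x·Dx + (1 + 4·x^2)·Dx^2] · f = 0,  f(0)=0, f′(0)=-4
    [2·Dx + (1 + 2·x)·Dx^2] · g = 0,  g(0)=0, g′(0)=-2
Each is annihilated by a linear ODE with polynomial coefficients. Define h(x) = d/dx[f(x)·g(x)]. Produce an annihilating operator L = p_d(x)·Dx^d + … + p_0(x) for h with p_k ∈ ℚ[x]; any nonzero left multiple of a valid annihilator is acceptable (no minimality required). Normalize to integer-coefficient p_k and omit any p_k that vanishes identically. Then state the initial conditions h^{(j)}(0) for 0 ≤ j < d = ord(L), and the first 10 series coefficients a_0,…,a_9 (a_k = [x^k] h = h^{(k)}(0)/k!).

L = (192 + 704·x + 2560·x^2 + 9984·x^3 + 15360·x^4 + 13312·x^5 + 4096·x^7) + (72 + 992·x + 4928·x^2 + 15488·x^3 + 34816·x^4 + 47616·x^5 + 35840·x^6 + 6144·x^7 + 14336·x^8)·Dx + (24 + 256·x + 1536·x^2 + 4992·x^3 + 11520·x^4 + 19968·x^5 + 24576·x^6 + 18432·x^7 + 6144·x^8 + 8192·x^9)·Dx^2 + (5 + 36·x + 148·x^2 + 448·x^3 + 1056·x^4 + 1920·x^5 + 2688·x^6 + 3072·x^7 + 2304·x^8 + 1024·x^9 + 1024·x^10)·Dx^3  (order 3).
h: a_k = 0, 16, -24, 0, -80/3, 3328/15, -4928/15, 0, -15488/35, 1077248/315, …
ICs: h(0) = 0, h′(0) = 16, h′′(0) = -48.

f: a_k = 0, -4, 0, 16/3, 0, -64/5, 0, 256/7, 0, -1024/9, …
g: a_k = 0, -2, 2, -8/3, 4, -32/5, 32/3, -128/7, 32, -512/9, …
Product ⇒ symmetric product L₀, ord ≤ 4.
h₀' ⇒ L via d/dx closure of L₀.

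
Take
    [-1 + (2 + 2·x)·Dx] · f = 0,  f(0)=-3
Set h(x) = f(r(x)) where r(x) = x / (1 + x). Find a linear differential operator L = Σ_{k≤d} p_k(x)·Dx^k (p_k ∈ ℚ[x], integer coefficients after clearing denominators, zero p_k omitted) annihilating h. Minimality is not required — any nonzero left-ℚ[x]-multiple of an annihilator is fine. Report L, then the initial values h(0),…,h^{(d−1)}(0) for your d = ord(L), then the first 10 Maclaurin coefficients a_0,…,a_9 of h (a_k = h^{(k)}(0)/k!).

f: a_k = -3, -3/2, 3/8, -3/16, 15/128, -21/256, 63/1024, -99/2048, 1287/32768, -2145/65536, …
Substitute x→r, Dx→(1/r')Dx; clear ⇒ L₀.
L = -1 + (2 + 6·x + 4·x^2)·Dx  (order 1).
h: a_k = -3, -3/2, 15/8, -39/16, 423/128, -1197/256, 7059/1024, -21615/2048, 547383/32768, -1782609/65536, …
ICs: h(0) = -3.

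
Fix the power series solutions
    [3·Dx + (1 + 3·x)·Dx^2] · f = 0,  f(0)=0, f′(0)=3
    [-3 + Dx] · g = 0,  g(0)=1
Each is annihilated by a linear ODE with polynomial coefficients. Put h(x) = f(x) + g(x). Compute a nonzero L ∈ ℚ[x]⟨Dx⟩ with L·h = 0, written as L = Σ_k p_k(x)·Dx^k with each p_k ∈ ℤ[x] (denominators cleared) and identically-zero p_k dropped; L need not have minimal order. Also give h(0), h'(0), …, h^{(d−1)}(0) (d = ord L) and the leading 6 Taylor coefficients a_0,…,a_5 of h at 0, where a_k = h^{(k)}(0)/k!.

L = (-27 - 27·x)·Dx + (3 - 18·x - 27·x^2)·Dx^2 + (2 + 9·x + 9·x^2)·Dx^3  (order 3).
h: a_k = 1, 6, 0, 27/2, -135/8, 405/8, …
ICs: h(0) = 1, h′(0) = 6, h′′(0) = 0.

f: a_k = 0, 3, -9/2, 9, -81/4, 243/5, …
g: a_k = 1, 3, 9/2, 9/2, 27/8, 81/40, …
L₀ := lclm(L_f,L_g); ord L₀ ≤ 2+1.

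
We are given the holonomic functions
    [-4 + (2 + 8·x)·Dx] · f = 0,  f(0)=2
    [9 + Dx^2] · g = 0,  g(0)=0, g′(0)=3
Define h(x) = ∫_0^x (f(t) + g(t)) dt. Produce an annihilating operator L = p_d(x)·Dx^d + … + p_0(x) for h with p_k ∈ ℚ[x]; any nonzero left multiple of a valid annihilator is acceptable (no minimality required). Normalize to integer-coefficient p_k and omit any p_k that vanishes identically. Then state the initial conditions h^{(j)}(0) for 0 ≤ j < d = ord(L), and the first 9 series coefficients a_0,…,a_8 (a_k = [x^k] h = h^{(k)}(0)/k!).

L = (-378 - 1296·x - 2592·x^2)·Dx + (45 + 828·x + 3888·x^2 + 5184·x^3)·Dx^2 + (-42 - 144·x - 288·x^2)·Dx^3 + (5 + 92·x + 432·x^2 + 576·x^3)·Dx^4  (order 4).
h: a_k = 0, 2, 7/2, -4/3, 7/8, -4, 2321/240, -24, 295437/4480, …
ICs: h(0) = 0, h′(0) = 2, h′′(0) = 7, h′′′(0) = -8.

f: a_k = 2, 4, -4, 8, -20, 56, -168, 528, -1716, …
g: a_k = 0, 3, 0, -9/2, 0, 81/40, 0, -243/560, 0, …
Weyl lclm of L_f,L_g ⇒ L₀ (ord ≤ 3).
∫: right-multiply L₀ by Dx.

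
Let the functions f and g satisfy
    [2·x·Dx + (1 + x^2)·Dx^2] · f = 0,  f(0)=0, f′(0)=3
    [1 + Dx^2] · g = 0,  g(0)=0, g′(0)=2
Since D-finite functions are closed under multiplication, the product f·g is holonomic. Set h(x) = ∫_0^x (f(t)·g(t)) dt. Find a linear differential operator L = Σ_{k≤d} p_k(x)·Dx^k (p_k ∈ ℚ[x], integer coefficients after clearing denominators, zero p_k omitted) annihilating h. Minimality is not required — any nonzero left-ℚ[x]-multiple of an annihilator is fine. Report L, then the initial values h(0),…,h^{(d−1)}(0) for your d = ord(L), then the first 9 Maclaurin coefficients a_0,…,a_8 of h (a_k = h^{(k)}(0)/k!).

f: a_k = 0, 3, 0, -1, 0, 3/5, 0, -3/7, 0, …
g: a_k = 0, 2, 0, -1/3, 0, 1/60, 0, -1/2520, 0, …
Product ⇒ symmetric product L₀, ord ≤ 4.
h=∫h₀ ⇒ L = L₀·Dx.
L = (10 + 26·x^2 + 11·x^4 + 4·x^6 + x^8)·Dx + (12·x + 20·x^3 + 12·x^5 + 4·x^7)·Dx^2 + (12 + 32·x^2 + 18·x^4 + 8·x^6 + 2·x^8)·Dx^3 + (12·x + 20·x^3 + 12·x^5 + 4·x^7)·Dx^4 + (2 + 6·x^2 + 7·x^4 + 4·x^6 + x^8)·Dx^5  (order 5).
h: a_k = 0, 0, 0, 2, 0, -3/5, 0, 19/84, 0, …
ICs: h(0) = 0, h′(0) = 0, h′′(0) = 0, h′′′(0) = 12, h′′′′(0) = 0.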